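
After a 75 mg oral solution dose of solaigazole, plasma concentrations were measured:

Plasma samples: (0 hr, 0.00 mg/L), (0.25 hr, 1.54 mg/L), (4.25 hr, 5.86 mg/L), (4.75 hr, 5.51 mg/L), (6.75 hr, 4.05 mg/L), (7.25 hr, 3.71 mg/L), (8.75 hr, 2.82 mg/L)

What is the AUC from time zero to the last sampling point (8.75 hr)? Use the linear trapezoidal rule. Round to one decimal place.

Trapezoidal AUC_0→8.75:
  [0→0.25]: (0.00+1.54)/2 × 0.25 = 0.1925
  [0.25→4.25]: (1.54+5.86)/2 × 4 = 14.8
  [4.25→4.75]: (5.86+5.51)/2 × 0.5 = 2.8425
  [4.75→6.75]: (5.51+4.05)/2 × 2 = 9.56
  [6.75→7.25]: (4.05+3.71)/2 × 0.5 = 1.94
  [7.25→8.75]: (3.71+2.82)/2 × 1.5 = 4.8975
  Sum = 34.2325 mg/L·hr

AUC = 34.2 mg/L·hr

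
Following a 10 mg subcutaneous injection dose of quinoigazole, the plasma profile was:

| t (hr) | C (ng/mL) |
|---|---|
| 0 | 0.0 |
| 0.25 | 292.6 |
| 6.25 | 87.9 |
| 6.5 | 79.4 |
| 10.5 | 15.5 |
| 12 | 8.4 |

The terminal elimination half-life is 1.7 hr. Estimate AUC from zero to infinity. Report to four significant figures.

Trapezoidal AUC_0→12:
  [0→0.25]: (0.0+292.6)/2 × 0.25 = 36.575
  [0.25→6.25]: (292.6+87.9)/2 × 6 = 1141.5
  [6.25→6.5]: (87.9+79.4)/2 × 0.25 = 20.9125
  [6.5→10.5]: (79.4+15.5)/2 × 4 = 189.8
  [10.5→12]: (15.5+8.4)/2 × 1.5 = 17.925
  Sum = 1406.7125 ng/mL·hr
k_e = ln2 / t½ = 0.693147 / 1.7 = 0.4077 hr^-1
Extrapolated tail: C_last / k_e = 8.4 / 0.4077 = 20.603
AUC_0→∞ = 1406.7125 + 20.603 = 1427.3155 ng/mL·hr

AUC = 1427 ng/mL·hr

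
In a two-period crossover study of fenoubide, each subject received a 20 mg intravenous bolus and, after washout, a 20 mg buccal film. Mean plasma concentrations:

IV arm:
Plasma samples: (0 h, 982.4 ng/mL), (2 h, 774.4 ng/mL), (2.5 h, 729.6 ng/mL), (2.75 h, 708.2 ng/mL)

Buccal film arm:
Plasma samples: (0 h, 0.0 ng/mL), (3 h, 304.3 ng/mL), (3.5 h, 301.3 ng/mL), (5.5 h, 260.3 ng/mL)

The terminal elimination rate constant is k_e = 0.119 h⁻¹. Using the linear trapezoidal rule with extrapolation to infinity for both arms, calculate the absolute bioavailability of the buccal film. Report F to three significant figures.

Trapezoidal AUC_0→2.75 (IV):
  [0→2]: (982.4+774.4)/2 × 2 = 1756.8
  [2→2.5]: (774.4+729.6)/2 × 0.5 = 376.0
  [2.5→2.75]: (729.6+708.2)/2 × 0.25 = 179.725
  Sum = 2312.525 ng/mL·h
IV tail: 708.2/0.119 = 5951.261; AUC_iv,0→∞ = 2312.525 + 5951.261 = 8263.786 ng/mL·h
Trapezoidal AUC_0→5.5 (buccal film):
  [0→3]: (0.0+304.3)/2 × 3 = 456.45
  [3→3.5]: (304.3+301.3)/2 × 0.5 = 151.4
  [3.5→5.5]: (301.3+260.3)/2 × 2 = 561.6
  Sum = 1169.45 ng/mL·h
buccal film tail: 260.3/0.119 = 2187.395; AUC_ev,0→∞ = 1169.45 + 2187.395 = 3356.845 ng/mL·h
F = (AUC_ev/D_ev)/(AUC_iv/D_iv) = (3356.845/20)/(8263.786/20) = 167.84225/413.1893 = 0.4062

F = 0.406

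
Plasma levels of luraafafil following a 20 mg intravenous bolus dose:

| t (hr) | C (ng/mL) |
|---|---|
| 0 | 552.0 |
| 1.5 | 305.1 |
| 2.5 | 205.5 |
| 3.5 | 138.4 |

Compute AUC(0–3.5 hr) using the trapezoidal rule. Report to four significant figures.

AUC = 1070 ng/mL·hr

Trapezoidal AUC_0→3.5:
  [0→1.5]: (552.0+305.1)/2 × 1.5 = 642.825
  [1.5→2.5]: (305.1+205.5)/2 × 1 = 255.3
  [2.5→3.5]: (205.5+138.4)/2 × 1 = 171.95
  Sum = 1070.075 ng/mL·hr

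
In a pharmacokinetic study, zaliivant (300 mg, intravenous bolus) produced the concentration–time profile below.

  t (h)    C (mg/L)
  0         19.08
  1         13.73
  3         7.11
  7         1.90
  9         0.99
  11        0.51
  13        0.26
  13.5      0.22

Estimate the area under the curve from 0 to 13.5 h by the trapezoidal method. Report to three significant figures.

AUC = 60.5 mg/L·h

Trapezoidal AUC_0→13.5:
  [0→1]: (19.08+13.73)/2 × 1 = 16.405
  [1→3]: (13.73+7.11)/2 × 2 = 20.84
  [3→7]: (7.11+1.90)/2 × 4 = 18.02
  [7→9]: (1.90+0.99)/2 × 2 = 2.89
  [9→11]: (0.99+0.51)/2 × 2 = 1.5
  [11→13]: (0.51+0.26)/2 × 2 = 0.77
  [13→13.5]: (0.26+0.22)/2 × 0.5 = 0.12
  Sum = 60.545 mg/L·h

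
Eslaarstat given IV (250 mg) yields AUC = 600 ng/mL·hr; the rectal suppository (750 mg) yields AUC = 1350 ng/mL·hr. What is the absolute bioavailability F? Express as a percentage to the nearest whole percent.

F = 75%

F = (AUC_ev / D_ev) / (AUC_iv / D_iv)
  = (1350/750) / (600/250)
  = 1.8 / 2.4 = 0.7500
  = 75.00%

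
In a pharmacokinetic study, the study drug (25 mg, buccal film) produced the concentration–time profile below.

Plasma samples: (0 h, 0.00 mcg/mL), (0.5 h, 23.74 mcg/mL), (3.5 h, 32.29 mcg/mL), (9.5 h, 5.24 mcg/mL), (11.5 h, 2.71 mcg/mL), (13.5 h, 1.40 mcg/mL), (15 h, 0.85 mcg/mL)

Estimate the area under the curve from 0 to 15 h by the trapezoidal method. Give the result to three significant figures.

AUC = 216 mcg/mL·h

Trapezoidal AUC_0→15:
  [0→0.5]: (0.00+23.74)/2 × 0.5 = 5.935
  [0.5→3.5]: (23.74+32.29)/2 × 3 = 84.045
  [3.5→9.5]: (32.29+5.24)/2 × 6 = 112.59
  [9.5→11.5]: (5.24+2.71)/2 × 2 = 7.95
  [11.5→13.5]: (2.71+1.40)/2 × 2 = 4.11
  [13.5→15]: (1.40+0.85)/2 × 1.5 = 1.6875
  Sum = 216.3175 mcg/mL·h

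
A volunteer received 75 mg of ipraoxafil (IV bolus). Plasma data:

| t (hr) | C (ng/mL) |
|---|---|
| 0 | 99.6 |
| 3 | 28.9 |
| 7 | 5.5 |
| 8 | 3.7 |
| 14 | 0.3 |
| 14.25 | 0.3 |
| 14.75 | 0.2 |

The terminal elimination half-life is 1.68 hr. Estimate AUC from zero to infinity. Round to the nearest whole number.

AUC = 279 ng/mL·hr

Trapezoidal AUC_0→14.75:
  [0→3]: (99.6+28.9)/2 × 3 = 192.75
  [3→7]: (28.9+5.5)/2 × 4 = 68.8
  [7→8]: (5.5+3.7)/2 × 1 = 4.6
  [8→14]: (3.7+0.3)/2 × 6 = 12.0
  [14→14.25]: (0.3+0.3)/2 × 0.25 = 0.075
  [14.25→14.75]: (0.3+0.2)/2 × 0.5 = 0.125
  Sum = 278.35 ng/mL·hr
k_e = ln2 / t½ = 0.693147 / 1.68 = 0.4126 hr^-1
Extrapolated tail: C_last / k_e = 0.2 / 0.4126 = 0.485
AUC_0→∞ = 278.35 + 0.485 = 278.835 ng/mL·hr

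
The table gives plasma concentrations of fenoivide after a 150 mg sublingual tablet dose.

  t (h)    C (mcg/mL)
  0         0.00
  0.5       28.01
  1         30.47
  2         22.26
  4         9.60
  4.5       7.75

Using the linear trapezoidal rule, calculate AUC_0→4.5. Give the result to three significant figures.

AUC = 84.2 mcg/mL·h

Trapezoidal AUC_0→4.5:
  [0→0.5]: (0.00+28.01)/2 × 0.5 = 7.0025
  [0.5→1]: (28.01+30.47)/2 × 0.5 = 14.62
  [1→2]: (30.47+22.26)/2 × 1 = 26.365
  [2→4]: (22.26+9.60)/2 × 2 = 31.86
  [4→4.5]: (9.60+7.75)/2 × 0.5 = 4.3375
  Sum = 84.185 mcg/mL·h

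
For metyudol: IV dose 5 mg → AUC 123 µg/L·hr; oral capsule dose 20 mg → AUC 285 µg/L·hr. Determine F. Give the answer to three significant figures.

F = (AUC_ev / D_ev) / (AUC_iv / D_iv)
  = (285/20) / (123/5)
  = 14.25 / 24.6 = 0.5793

F = 0.579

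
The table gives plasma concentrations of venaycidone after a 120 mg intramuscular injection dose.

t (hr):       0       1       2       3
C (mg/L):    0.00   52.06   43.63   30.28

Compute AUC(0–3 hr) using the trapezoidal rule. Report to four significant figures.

Trapezoidal AUC_0→3:
  [0→1]: (0.00+52.06)/2 × 1 = 26.03
  [1→2]: (52.06+43.63)/2 × 1 = 47.845
  [2→3]: (43.63+30.28)/2 × 1 = 36.955
  Sum = 110.83 mg/L·hr

AUC = 110.8 mg/L·hr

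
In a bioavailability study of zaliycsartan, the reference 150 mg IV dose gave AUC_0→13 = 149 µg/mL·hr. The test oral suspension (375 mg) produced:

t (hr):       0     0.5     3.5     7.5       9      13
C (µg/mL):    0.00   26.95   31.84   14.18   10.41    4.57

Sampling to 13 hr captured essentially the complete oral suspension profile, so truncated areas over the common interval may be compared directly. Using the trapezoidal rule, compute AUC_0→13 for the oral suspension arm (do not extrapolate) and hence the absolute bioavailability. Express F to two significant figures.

F = 0.63

Trapezoidal AUC_0→13 (oral suspension):
  [0→0.5]: (0.00+26.95)/2 × 0.5 = 6.7375
  [0.5→3.5]: (26.95+31.84)/2 × 3 = 88.185
  [3.5→7.5]: (31.84+14.18)/2 × 4 = 92.04
  [7.5→9]: (14.18+10.41)/2 × 1.5 = 18.4425
  [9→13]: (10.41+4.57)/2 × 4 = 29.96
  Sum = 235.365 µg/mL·hr
F = (AUC_ev/D_ev)/(AUC_iv/D_iv) = (235.365/375)/(149/150) = 0.62764/0.993333 = 0.6319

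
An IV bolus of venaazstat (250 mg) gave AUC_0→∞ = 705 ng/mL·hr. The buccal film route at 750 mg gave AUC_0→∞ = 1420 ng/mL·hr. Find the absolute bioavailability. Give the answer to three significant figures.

F = 0.671

F = (AUC_ev / D_ev) / (AUC_iv / D_iv)
  = (1420/750) / (705/250)
  = 1.89333 / 2.82 = 0.6714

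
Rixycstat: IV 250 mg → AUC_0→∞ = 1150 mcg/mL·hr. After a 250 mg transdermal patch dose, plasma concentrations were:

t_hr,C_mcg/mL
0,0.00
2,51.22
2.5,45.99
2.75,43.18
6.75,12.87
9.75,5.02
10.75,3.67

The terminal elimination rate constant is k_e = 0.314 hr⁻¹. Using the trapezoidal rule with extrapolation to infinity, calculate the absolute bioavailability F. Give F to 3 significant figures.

F = 0.210

Trapezoidal AUC_0→10.75 (transdermal patch):
  [0→2]: (0.00+51.22)/2 × 2 = 51.22
  [2→2.5]: (51.22+45.99)/2 × 0.5 = 24.3025
  [2.5→2.75]: (45.99+43.18)/2 × 0.25 = 11.14625
  [2.75→6.75]: (43.18+12.87)/2 × 4 = 112.1
  [6.75→9.75]: (12.87+5.02)/2 × 3 = 26.835
  [9.75→10.75]: (5.02+3.67)/2 × 1 = 4.345
  Sum = 229.94875 mcg/mL·hr
Tail: C_last/k_e = 3.67/0.314 = 11.688
AUC_0→∞ (transdermal patch) = 229.94875 + 11.688 = 241.63675 mcg/mL·hr
F = (AUC_ev/D_ev)/(AUC_iv/D_iv) = (241.63675/250)/(1150/250) = 0.966547/4.6 = 0.2101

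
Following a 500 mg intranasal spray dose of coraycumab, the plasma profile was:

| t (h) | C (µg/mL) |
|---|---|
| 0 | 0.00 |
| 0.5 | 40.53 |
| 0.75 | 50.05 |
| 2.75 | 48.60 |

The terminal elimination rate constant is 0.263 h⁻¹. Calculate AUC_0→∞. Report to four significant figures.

Trapezoidal AUC_0→2.75:
  [0→0.5]: (0.00+40.53)/2 × 0.5 = 10.1325
  [0.5→0.75]: (40.53+50.05)/2 × 0.25 = 11.3225
  [0.75→2.75]: (50.05+48.60)/2 × 2 = 98.65
  Sum = 120.105 µg/mL·h
Extrapolated tail: C_last / k_e = 48.60 / 0.263 = 184.791
AUC_0→∞ = 120.105 + 184.791 = 304.896 µg/mL·h

AUC = 304.9 µg/mL·h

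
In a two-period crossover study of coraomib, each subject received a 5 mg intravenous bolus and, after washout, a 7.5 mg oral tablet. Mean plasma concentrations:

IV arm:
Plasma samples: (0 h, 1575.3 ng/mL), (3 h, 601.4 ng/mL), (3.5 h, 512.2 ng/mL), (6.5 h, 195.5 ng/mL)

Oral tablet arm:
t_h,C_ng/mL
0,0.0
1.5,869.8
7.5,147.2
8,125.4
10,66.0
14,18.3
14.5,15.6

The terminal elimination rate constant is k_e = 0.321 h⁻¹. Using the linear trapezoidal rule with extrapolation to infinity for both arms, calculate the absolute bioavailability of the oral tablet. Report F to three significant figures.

F = 0.536

Trapezoidal AUC_0→6.5 (IV):
  [0→3]: (1575.3+601.4)/2 × 3 = 3265.05
  [3→3.5]: (601.4+512.2)/2 × 0.5 = 278.4
  [3.5→6.5]: (512.2+195.5)/2 × 3 = 1061.55
  Sum = 4605.0 ng/mL·h
IV tail: 195.5/0.321 = 609.034; AUC_iv,0→∞ = 4605.0 + 609.034 = 5214.034 ng/mL·h
Trapezoidal AUC_0→14.5 (oral tablet):
  [0→1.5]: (0.0+869.8)/2 × 1.5 = 652.35
  [1.5→7.5]: (869.8+147.2)/2 × 6 = 3051.0
  [7.5→8]: (147.2+125.4)/2 × 0.5 = 68.15
  [8→10]: (125.4+66.0)/2 × 2 = 191.4
  [10→14]: (66.0+18.3)/2 × 4 = 168.6
  [14→14.5]: (18.3+15.6)/2 × 0.5 = 8.475
  Sum = 4139.975 ng/mL·h
oral tablet tail: 15.6/0.321 = 48.598; AUC_ev,0→∞ = 4139.975 + 48.598 = 4188.573 ng/mL·h
F = (AUC_ev/D_ev)/(AUC_iv/D_iv) = (4188.573/7.5)/(5214.034/5) = 558.4764/1042.8068 = 0.5356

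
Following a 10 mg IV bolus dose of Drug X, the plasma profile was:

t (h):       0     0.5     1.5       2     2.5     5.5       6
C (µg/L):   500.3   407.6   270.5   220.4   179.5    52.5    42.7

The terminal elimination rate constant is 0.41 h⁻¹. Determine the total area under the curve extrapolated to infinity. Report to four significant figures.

Trapezoidal AUC_0→6:
  [0→0.5]: (500.3+407.6)/2 × 0.5 = 226.975
  [0.5→1.5]: (407.6+270.5)/2 × 1 = 339.05
  [1.5→2]: (270.5+220.4)/2 × 0.5 = 122.725
  [2→2.5]: (220.4+179.5)/2 × 0.5 = 99.975
  [2.5→5.5]: (179.5+52.5)/2 × 3 = 348.0
  [5.5→6]: (52.5+42.7)/2 × 0.5 = 23.8
  Sum = 1160.525 µg/L·h
Extrapolated tail: C_last / k_e = 42.7 / 0.41 = 104.146
AUC_0→∞ = 1160.525 + 104.146 = 1264.671 µg/L·h

AUC = 1265 µg/L·h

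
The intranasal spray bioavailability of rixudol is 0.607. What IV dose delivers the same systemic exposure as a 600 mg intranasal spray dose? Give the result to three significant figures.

Systemic exposure from an extravascular dose = F × D_ev, so the equivalent IV dose is F × D_ev.
D_iv = F × D_ev = 0.607 × 600 = 364.2 mg

D_iv = 364 mg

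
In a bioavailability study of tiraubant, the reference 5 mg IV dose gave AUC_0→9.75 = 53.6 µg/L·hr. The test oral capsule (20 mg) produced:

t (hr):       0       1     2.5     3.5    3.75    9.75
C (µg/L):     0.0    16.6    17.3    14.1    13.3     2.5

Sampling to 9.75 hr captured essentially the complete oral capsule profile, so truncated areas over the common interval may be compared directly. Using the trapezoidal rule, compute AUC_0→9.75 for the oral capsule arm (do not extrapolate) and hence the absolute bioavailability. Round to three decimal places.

Trapezoidal AUC_0→9.75 (oral capsule):
  [0→1]: (0.0+16.6)/2 × 1 = 8.3
  [1→2.5]: (16.6+17.3)/2 × 1.5 = 25.425
  [2.5→3.5]: (17.3+14.1)/2 × 1 = 15.7
  [3.5→3.75]: (14.1+13.3)/2 × 0.25 = 3.425
  [3.75→9.75]: (13.3+2.5)/2 × 6 = 47.4
  Sum = 100.25 µg/L·hr
F = (AUC_ev/D_ev)/(AUC_iv/D_iv) = (100.25/20)/(53.6/5) = 5.0125/10.72 = 0.4676

F = 0.468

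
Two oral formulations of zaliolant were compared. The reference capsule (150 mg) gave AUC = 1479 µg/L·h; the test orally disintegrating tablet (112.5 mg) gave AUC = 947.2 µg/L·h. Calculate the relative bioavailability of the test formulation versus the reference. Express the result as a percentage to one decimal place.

F_rel = 85.4%

F_rel = (AUC_test/D_test) / (AUC_ref/D_ref)
      = (947.2/112.5) / (1479/150)
      = 8.41956 / 9.86 = 0.8539 = 85.39%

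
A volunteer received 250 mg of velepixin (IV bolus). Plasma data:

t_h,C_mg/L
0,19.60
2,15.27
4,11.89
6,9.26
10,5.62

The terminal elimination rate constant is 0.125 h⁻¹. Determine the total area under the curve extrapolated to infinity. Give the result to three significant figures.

Trapezoidal AUC_0→10:
  [0→2]: (19.60+15.27)/2 × 2 = 34.87
  [2→4]: (15.27+11.89)/2 × 2 = 27.16
  [4→6]: (11.89+9.26)/2 × 2 = 21.15
  [6→10]: (9.26+5.62)/2 × 4 = 29.76
  Sum = 112.94 mg/L·h
Extrapolated tail: C_last / k_e = 5.62 / 0.125 = 44.960
AUC_0→∞ = 112.94 + 44.960 = 157.9 mg/L·h

AUC = 158 mg/L·h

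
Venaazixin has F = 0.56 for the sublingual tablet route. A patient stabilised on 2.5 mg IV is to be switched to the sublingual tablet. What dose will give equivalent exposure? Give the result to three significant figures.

D_sublingual = 4.46 mg

For equal systemic exposure: F × D_ev = D_iv
D_ev = D_iv / F = 2.5 / 0.56 = 4.46429 mg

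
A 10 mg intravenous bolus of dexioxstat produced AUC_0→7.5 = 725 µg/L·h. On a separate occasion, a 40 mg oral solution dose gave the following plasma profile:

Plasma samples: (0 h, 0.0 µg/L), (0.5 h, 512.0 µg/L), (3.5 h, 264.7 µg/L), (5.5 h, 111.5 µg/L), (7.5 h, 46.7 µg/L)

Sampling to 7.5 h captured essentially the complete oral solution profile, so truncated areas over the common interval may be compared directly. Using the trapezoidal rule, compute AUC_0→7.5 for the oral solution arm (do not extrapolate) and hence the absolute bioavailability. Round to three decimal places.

Trapezoidal AUC_0→7.5 (oral solution):
  [0→0.5]: (0.0+512.0)/2 × 0.5 = 128.0
  [0.5→3.5]: (512.0+264.7)/2 × 3 = 1165.05
  [3.5→5.5]: (264.7+111.5)/2 × 2 = 376.2
  [5.5→7.5]: (111.5+46.7)/2 × 2 = 158.2
  Sum = 1827.45 µg/L·h
F = (AUC_ev/D_ev)/(AUC_iv/D_iv) = (1827.45/40)/(725/10) = 45.68625/72.5 = 0.6302

F = 0.630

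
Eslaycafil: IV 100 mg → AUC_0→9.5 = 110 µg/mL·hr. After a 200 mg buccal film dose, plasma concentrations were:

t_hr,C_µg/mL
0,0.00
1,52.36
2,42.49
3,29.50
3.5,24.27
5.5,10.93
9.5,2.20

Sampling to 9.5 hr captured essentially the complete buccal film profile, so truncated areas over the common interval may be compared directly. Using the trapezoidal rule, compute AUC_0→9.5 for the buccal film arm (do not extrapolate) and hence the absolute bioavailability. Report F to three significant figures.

F = 0.839

Trapezoidal AUC_0→9.5 (buccal film):
  [0→1]: (0.00+52.36)/2 × 1 = 26.18
  [1→2]: (52.36+42.49)/2 × 1 = 47.425
  [2→3]: (42.49+29.50)/2 × 1 = 35.995
  [3→3.5]: (29.50+24.27)/2 × 0.5 = 13.4425
  [3.5→5.5]: (24.27+10.93)/2 × 2 = 35.2
  [5.5→9.5]: (10.93+2.20)/2 × 4 = 26.26
  Sum = 184.5025 µg/mL·hr
F = (AUC_ev/D_ev)/(AUC_iv/D_iv) = (184.5025/200)/(110/100) = 0.9225125/1.1 = 0.8386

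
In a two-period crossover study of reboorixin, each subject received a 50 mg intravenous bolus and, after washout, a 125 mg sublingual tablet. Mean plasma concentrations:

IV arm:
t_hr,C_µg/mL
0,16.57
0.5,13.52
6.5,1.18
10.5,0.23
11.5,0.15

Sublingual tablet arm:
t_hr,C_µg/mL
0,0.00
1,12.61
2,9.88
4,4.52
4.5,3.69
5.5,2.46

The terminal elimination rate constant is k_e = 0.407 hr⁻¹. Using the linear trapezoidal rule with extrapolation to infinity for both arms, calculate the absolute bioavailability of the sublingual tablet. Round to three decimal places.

Trapezoidal AUC_0→11.5 (IV):
  [0→0.5]: (16.57+13.52)/2 × 0.5 = 7.5225
  [0.5→6.5]: (13.52+1.18)/2 × 6 = 44.1
  [6.5→10.5]: (1.18+0.23)/2 × 4 = 2.82
  [10.5→11.5]: (0.23+0.15)/2 × 1 = 0.19
  Sum = 54.6325 µg/mL·hr
IV tail: 0.15/0.407 = 0.369; AUC_iv,0→∞ = 54.6325 + 0.369 = 55.0015 µg/mL·hr
Trapezoidal AUC_0→5.5 (sublingual tablet):
  [0→1]: (0.00+12.61)/2 × 1 = 6.305
  [1→2]: (12.61+9.88)/2 × 1 = 11.245
  [2→4]: (9.88+4.52)/2 × 2 = 14.4
  [4→4.5]: (4.52+3.69)/2 × 0.5 = 2.0525
  [4.5→5.5]: (3.69+2.46)/2 × 1 = 3.075
  Sum = 37.0775 µg/mL·hr
sublingual tablet tail: 2.46/0.407 = 6.044; AUC_ev,0→∞ = 37.0775 + 6.044 = 43.1215 µg/mL·hr
F = (AUC_ev/D_ev)/(AUC_iv/D_iv) = (43.1215/125)/(55.0015/50) = 0.344972/1.10003 = 0.3136

F = 0.314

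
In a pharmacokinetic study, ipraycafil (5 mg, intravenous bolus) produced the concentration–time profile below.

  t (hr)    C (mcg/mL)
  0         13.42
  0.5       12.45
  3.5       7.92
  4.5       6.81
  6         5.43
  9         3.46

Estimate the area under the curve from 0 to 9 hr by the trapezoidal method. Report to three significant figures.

Trapezoidal AUC_0→9:
  [0→0.5]: (13.42+12.45)/2 × 0.5 = 6.4675
  [0.5→3.5]: (12.45+7.92)/2 × 3 = 30.555
  [3.5→4.5]: (7.92+6.81)/2 × 1 = 7.365
  [4.5→6]: (6.81+5.43)/2 × 1.5 = 9.18
  [6→9]: (5.43+3.46)/2 × 3 = 13.335
  Sum = 66.9025 mcg/mL·hr

AUC = 66.9 mcg/mL·hr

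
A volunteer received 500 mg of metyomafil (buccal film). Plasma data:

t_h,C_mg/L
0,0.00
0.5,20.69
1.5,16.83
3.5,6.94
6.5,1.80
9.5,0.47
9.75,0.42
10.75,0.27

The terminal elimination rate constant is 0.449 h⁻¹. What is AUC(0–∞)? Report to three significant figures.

AUC = 65.3 mg/L·h

Trapezoidal AUC_0→10.75:
  [0→0.5]: (0.00+20.69)/2 × 0.5 = 5.1725
  [0.5→1.5]: (20.69+16.83)/2 × 1 = 18.76
  [1.5→3.5]: (16.83+6.94)/2 × 2 = 23.77
  [3.5→6.5]: (6.94+1.80)/2 × 3 = 13.11
  [6.5→9.5]: (1.80+0.47)/2 × 3 = 3.405
  [9.5→9.75]: (0.47+0.42)/2 × 0.25 = 0.11125
  [9.75→10.75]: (0.42+0.27)/2 × 1 = 0.345
  Sum = 64.67375 mg/L·h
Extrapolated tail: C_last / k_e = 0.27 / 0.449 = 0.601
AUC_0→∞ = 64.67375 + 0.601 = 65.27475 mg/L·h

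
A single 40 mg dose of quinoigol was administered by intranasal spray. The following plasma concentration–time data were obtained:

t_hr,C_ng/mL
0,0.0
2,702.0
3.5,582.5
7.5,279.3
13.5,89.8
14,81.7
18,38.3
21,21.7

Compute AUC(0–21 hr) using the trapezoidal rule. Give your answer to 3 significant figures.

AUC = 4870 ng/mL·hr

Trapezoidal AUC_0→21:
  [0→2]: (0.0+702.0)/2 × 2 = 702.0
  [2→3.5]: (702.0+582.5)/2 × 1.5 = 963.375
  [3.5→7.5]: (582.5+279.3)/2 × 4 = 1723.6
  [7.5→13.5]: (279.3+89.8)/2 × 6 = 1107.3
  [13.5→14]: (89.8+81.7)/2 × 0.5 = 42.875
  [14→18]: (81.7+38.3)/2 × 4 = 240.0
  [18→21]: (38.3+21.7)/2 × 3 = 90.0
  Sum = 4869.15 ng/mL·hr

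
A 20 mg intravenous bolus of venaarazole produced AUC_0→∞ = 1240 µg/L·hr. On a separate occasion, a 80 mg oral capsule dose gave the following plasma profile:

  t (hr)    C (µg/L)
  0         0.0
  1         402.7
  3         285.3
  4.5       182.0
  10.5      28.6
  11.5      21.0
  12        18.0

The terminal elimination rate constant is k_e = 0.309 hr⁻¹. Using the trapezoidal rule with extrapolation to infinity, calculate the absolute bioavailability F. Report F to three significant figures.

F = 0.396

Trapezoidal AUC_0→12 (oral capsule):
  [0→1]: (0.0+402.7)/2 × 1 = 201.35
  [1→3]: (402.7+285.3)/2 × 2 = 688.0
  [3→4.5]: (285.3+182.0)/2 × 1.5 = 350.475
  [4.5→10.5]: (182.0+28.6)/2 × 6 = 631.8
  [10.5→11.5]: (28.6+21.0)/2 × 1 = 24.8
  [11.5→12]: (21.0+18.0)/2 × 0.5 = 9.75
  Sum = 1906.175 µg/L·hr
Tail: C_last/k_e = 18.0/0.309 = 58.252
AUC_0→∞ (oral capsule) = 1906.175 + 58.252 = 1964.427 µg/L·hr
F = (AUC_ev/D_ev)/(AUC_iv/D_iv) = (1964.427/80)/(1240/20) = 24.5553/62 = 0.3961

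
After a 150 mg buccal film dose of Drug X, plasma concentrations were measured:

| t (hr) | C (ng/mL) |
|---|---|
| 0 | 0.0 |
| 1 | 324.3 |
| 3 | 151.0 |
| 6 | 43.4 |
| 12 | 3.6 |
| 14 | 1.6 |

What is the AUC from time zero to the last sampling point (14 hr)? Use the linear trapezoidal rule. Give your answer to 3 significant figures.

Trapezoidal AUC_0→14:
  [0→1]: (0.0+324.3)/2 × 1 = 162.15
  [1→3]: (324.3+151.0)/2 × 2 = 475.3
  [3→6]: (151.0+43.4)/2 × 3 = 291.6
  [6→12]: (43.4+3.6)/2 × 6 = 141.0
  [12→14]: (3.6+1.6)/2 × 2 = 5.2
  Sum = 1075.25 ng/mL·hr

AUC = 1080 ng/mL·hr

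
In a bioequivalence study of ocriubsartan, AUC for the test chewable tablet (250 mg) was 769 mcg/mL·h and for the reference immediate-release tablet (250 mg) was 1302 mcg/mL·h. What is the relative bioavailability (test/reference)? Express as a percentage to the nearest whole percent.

F_rel = 59%

F_rel = (AUC_test/D_test) / (AUC_ref/D_ref)
      = (769/250) / (1302/250)
      = 3.076 / 5.208 = 0.5906 = 59.06%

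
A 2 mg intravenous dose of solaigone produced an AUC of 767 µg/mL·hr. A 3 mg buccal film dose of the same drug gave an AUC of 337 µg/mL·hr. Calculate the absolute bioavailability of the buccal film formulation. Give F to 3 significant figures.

F = (AUC_ev / D_ev) / (AUC_iv / D_iv)
  = (337/3) / (767/2)
  = 112.333 / 383.5 = 0.2929

F = 0.293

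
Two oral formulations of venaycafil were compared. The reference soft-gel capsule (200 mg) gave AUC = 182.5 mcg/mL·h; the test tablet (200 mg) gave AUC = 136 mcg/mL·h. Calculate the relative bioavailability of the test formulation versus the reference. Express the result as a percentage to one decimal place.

F_rel = (AUC_test/D_test) / (AUC_ref/D_ref)
      = (136/200) / (182.5/200)
      = 0.68 / 0.9125 = 0.7452 = 74.52%

F_rel = 74.5%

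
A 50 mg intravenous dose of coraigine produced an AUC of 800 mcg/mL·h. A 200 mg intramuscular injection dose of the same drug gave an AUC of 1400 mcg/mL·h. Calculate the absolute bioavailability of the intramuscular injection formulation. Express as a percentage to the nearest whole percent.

F = (AUC_ev / D_ev) / (AUC_iv / D_iv)
  = (1400/200) / (800/50)
  = 7 / 16 = 0.4375
  = 43.75%

F = 44%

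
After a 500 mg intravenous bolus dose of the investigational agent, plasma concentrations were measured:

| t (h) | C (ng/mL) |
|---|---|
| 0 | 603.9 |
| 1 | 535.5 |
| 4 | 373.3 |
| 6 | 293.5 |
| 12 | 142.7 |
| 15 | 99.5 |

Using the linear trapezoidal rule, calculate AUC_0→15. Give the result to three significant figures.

Trapezoidal AUC_0→15:
  [0→1]: (603.9+535.5)/2 × 1 = 569.7
  [1→4]: (535.5+373.3)/2 × 3 = 1363.2
  [4→6]: (373.3+293.5)/2 × 2 = 666.8
  [6→12]: (293.5+142.7)/2 × 6 = 1308.6
  [12→15]: (142.7+99.5)/2 × 3 = 363.3
  Sum = 4271.6 ng/mL·h

AUC = 4270 ng/mL·h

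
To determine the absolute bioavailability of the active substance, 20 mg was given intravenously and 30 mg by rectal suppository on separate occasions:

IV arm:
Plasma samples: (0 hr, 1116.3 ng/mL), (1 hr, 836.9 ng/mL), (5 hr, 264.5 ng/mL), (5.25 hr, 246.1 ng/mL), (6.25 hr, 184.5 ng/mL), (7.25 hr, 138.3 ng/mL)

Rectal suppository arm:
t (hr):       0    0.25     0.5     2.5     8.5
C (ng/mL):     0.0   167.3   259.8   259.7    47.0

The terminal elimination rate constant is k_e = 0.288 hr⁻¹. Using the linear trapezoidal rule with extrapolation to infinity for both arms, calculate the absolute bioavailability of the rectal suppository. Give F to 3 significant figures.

Trapezoidal AUC_0→7.25 (IV):
  [0→1]: (1116.3+836.9)/2 × 1 = 976.6
  [1→5]: (836.9+264.5)/2 × 4 = 2202.8
  [5→5.25]: (264.5+246.1)/2 × 0.25 = 63.825
  [5.25→6.25]: (246.1+184.5)/2 × 1 = 215.3
  [6.25→7.25]: (184.5+138.3)/2 × 1 = 161.4
  Sum = 3619.925 ng/mL·hr
IV tail: 138.3/0.288 = 480.208; AUC_iv,0→∞ = 3619.925 + 480.208 = 4100.133 ng/mL·hr
Trapezoidal AUC_0→8.5 (rectal suppository):
  [0→0.25]: (0.0+167.3)/2 × 0.25 = 20.9125
  [0.25→0.5]: (167.3+259.8)/2 × 0.25 = 53.3875
  [0.5→2.5]: (259.8+259.7)/2 × 2 = 519.5
  [2.5→8.5]: (259.7+47.0)/2 × 6 = 920.1
  Sum = 1513.9 ng/mL·hr
rectal suppository tail: 47.0/0.288 = 163.194; AUC_ev,0→∞ = 1513.9 + 163.194 = 1677.094 ng/mL·hr
F = (AUC_ev/D_ev)/(AUC_iv/D_iv) = (1677.094/30)/(4100.133/20) = 55.9031/205.00665 = 0.2727

F = 0.273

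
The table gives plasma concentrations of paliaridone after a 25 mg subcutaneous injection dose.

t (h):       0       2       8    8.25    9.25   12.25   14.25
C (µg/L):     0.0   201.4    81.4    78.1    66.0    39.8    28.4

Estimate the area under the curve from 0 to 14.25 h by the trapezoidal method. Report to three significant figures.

Trapezoidal AUC_0→14.25:
  [0→2]: (0.0+201.4)/2 × 2 = 201.4
  [2→8]: (201.4+81.4)/2 × 6 = 848.4
  [8→8.25]: (81.4+78.1)/2 × 0.25 = 19.9375
  [8.25→9.25]: (78.1+66.0)/2 × 1 = 72.05
  [9.25→12.25]: (66.0+39.8)/2 × 3 = 158.7
  [12.25→14.25]: (39.8+28.4)/2 × 2 = 68.2
  Sum = 1368.6875 µg/L·h

AUC = 1370 µg/L·h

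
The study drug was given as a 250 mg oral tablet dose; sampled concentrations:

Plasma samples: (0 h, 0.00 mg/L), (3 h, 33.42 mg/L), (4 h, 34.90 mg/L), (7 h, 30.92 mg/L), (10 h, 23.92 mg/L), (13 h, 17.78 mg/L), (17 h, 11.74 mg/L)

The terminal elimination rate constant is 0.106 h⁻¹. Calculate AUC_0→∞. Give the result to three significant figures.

Trapezoidal AUC_0→17:
  [0→3]: (0.00+33.42)/2 × 3 = 50.13
  [3→4]: (33.42+34.90)/2 × 1 = 34.16
  [4→7]: (34.90+30.92)/2 × 3 = 98.73
  [7→10]: (30.92+23.92)/2 × 3 = 82.26
  [10→13]: (23.92+17.78)/2 × 3 = 62.55
  [13→17]: (17.78+11.74)/2 × 4 = 59.04
  Sum = 386.87 mg/L·h
Extrapolated tail: C_last / k_e = 11.74 / 0.106 = 110.755
AUC_0→∞ = 386.87 + 110.755 = 497.625 mg/L·h

AUC = 498 mg/L·h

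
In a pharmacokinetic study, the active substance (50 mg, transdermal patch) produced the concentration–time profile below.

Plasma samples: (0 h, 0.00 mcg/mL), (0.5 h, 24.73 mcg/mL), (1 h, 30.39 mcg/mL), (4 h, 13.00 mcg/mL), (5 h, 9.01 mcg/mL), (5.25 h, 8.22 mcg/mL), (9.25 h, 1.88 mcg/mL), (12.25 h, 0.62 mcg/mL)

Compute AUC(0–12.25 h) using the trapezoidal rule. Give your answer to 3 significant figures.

Trapezoidal AUC_0→12.25:
  [0→0.5]: (0.00+24.73)/2 × 0.5 = 6.1825
  [0.5→1]: (24.73+30.39)/2 × 0.5 = 13.78
  [1→4]: (30.39+13.00)/2 × 3 = 65.085
  [4→5]: (13.00+9.01)/2 × 1 = 11.005
  [5→5.25]: (9.01+8.22)/2 × 0.25 = 2.15375
  [5.25→9.25]: (8.22+1.88)/2 × 4 = 20.2
  [9.25→12.25]: (1.88+0.62)/2 × 3 = 3.75
  Sum = 122.15625 mcg/mL·h

AUC = 122 mcg/mL·h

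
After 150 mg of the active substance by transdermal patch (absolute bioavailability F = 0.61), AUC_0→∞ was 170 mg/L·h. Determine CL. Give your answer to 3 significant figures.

CL = F × Dose / AUC_0→∞
   = 0.61 × 150 / 170 = 0.538235 L/h

CL = 0.538 L/h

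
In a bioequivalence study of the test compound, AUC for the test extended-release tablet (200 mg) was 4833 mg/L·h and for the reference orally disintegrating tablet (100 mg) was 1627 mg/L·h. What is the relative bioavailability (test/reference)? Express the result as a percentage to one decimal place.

F_rel = (AUC_test/D_test) / (AUC_ref/D_ref)
      = (4833/200) / (1627/100)
      = 24.165 / 16.27 = 1.4852 = 148.52%

F_rel = 148.5%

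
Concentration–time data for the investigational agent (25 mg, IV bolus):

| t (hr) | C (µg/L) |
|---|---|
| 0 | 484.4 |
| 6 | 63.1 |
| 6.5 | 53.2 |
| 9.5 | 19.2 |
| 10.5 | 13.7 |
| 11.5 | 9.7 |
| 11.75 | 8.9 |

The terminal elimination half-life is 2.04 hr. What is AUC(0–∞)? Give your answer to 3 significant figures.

AUC = 1840 µg/L·hr

Trapezoidal AUC_0→11.75:
  [0→6]: (484.4+63.1)/2 × 6 = 1642.5
  [6→6.5]: (63.1+53.2)/2 × 0.5 = 29.075
  [6.5→9.5]: (53.2+19.2)/2 × 3 = 108.6
  [9.5→10.5]: (19.2+13.7)/2 × 1 = 16.45
  [10.5→11.5]: (13.7+9.7)/2 × 1 = 11.7
  [11.5→11.75]: (9.7+8.9)/2 × 0.25 = 2.325
  Sum = 1810.65 µg/L·hr
k_e = ln2 / t½ = 0.693147 / 2.04 = 0.3398 hr^-1
Extrapolated tail: C_last / k_e = 8.9 / 0.3398 = 26.192
AUC_0→∞ = 1810.65 + 26.192 = 1836.842 µg/L·hr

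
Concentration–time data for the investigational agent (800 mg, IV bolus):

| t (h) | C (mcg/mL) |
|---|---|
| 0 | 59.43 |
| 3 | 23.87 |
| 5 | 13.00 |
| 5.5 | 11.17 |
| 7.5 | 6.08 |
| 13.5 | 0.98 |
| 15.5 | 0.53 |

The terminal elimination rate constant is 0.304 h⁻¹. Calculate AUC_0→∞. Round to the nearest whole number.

AUC = 210 mcg/mL·h

Trapezoidal AUC_0→15.5:
  [0→3]: (59.43+23.87)/2 × 3 = 124.95
  [3→5]: (23.87+13.00)/2 × 2 = 36.87
  [5→5.5]: (13.00+11.17)/2 × 0.5 = 6.0425
  [5.5→7.5]: (11.17+6.08)/2 × 2 = 17.25
  [7.5→13.5]: (6.08+0.98)/2 × 6 = 21.18
  [13.5→15.5]: (0.98+0.53)/2 × 2 = 1.51
  Sum = 207.8025 mcg/mL·h
Extrapolated tail: C_last / k_e = 0.53 / 0.304 = 1.743
AUC_0→∞ = 207.8025 + 1.743 = 209.5455 mcg/mL·h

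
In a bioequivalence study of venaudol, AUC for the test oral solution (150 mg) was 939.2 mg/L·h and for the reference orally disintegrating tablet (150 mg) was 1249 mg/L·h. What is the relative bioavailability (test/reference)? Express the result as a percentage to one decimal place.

F_rel = (AUC_test/D_test) / (AUC_ref/D_ref)
      = (939.2/150) / (1249/150)
      = 6.26133 / 8.32667 = 0.7520 = 75.20%

F_rel = 75.2%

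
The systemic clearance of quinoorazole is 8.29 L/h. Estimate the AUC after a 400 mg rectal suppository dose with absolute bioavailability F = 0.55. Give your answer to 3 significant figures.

AUC = 26.5 mg/L·h

AUC_0→∞ = F × Dose / CL
        = 0.55 × 400 / 8.29 = 26.538 mg/L·h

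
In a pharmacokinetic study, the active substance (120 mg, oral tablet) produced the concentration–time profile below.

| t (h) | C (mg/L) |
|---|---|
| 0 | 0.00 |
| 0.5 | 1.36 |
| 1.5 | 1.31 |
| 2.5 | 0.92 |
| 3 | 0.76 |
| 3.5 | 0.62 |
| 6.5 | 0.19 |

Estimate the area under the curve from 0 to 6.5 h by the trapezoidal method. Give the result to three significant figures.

AUC = 4.77 mg/L·h

Trapezoidal AUC_0→6.5:
  [0→0.5]: (0.00+1.36)/2 × 0.5 = 0.34
  [0.5→1.5]: (1.36+1.31)/2 × 1 = 1.335
  [1.5→2.5]: (1.31+0.92)/2 × 1 = 1.115
  [2.5→3]: (0.92+0.76)/2 × 0.5 = 0.42
  [3→3.5]: (0.76+0.62)/2 × 0.5 = 0.345
  [3.5→6.5]: (0.62+0.19)/2 × 3 = 1.215
  Sum = 4.77 mg/L·h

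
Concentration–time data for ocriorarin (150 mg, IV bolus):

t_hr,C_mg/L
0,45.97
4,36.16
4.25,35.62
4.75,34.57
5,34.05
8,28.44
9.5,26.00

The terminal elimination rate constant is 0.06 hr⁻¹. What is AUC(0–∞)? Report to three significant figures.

AUC = 767 mg/L·hr

Trapezoidal AUC_0→9.5:
  [0→4]: (45.97+36.16)/2 × 4 = 164.26
  [4→4.25]: (36.16+35.62)/2 × 0.25 = 8.9725
  [4.25→4.75]: (35.62+34.57)/2 × 0.5 = 17.5475
  [4.75→5]: (34.57+34.05)/2 × 0.25 = 8.5775
  [5→8]: (34.05+28.44)/2 × 3 = 93.735
  [8→9.5]: (28.44+26.00)/2 × 1.5 = 40.83
  Sum = 333.9225 mg/L·hr
Extrapolated tail: C_last / k_e = 26.00 / 0.06 = 433.333
AUC_0→∞ = 333.9225 + 433.333 = 767.2555 mg/L·hr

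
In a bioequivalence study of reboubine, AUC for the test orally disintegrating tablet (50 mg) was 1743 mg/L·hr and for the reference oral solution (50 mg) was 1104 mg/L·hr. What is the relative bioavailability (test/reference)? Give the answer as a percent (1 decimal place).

F_rel = 157.9%

F_rel = (AUC_test/D_test) / (AUC_ref/D_ref)
      = (1743/50) / (1104/50)
      = 34.86 / 22.08 = 1.5788 = 157.88%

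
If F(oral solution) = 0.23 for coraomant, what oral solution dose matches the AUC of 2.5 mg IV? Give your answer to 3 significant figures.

D_oral = 10.9 mg

For equal systemic exposure: F × D_ev = D_iv
D_ev = D_iv / F = 2.5 / 0.23 = 10.8696 mg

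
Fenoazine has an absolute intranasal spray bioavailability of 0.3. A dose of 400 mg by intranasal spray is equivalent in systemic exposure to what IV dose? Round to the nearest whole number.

Systemic exposure from an extravascular dose = F × D_ev, so the equivalent IV dose is F × D_ev.
D_iv = F × D_ev = 0.3 × 400 = 120 mg

D_iv = 120 mg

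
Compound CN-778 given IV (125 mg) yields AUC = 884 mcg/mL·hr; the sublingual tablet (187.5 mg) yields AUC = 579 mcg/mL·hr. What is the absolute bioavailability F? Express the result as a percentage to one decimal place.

F = 43.7%

F = (AUC_ev / D_ev) / (AUC_iv / D_iv)
  = (579/187.5) / (884/125)
  = 3.088 / 7.072 = 0.4367
  = 43.67%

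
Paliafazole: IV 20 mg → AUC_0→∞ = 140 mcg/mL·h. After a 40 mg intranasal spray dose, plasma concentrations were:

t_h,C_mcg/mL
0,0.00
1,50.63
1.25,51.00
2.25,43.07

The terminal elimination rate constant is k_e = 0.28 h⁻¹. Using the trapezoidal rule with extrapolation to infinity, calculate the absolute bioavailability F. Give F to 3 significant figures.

F = 0.853

Trapezoidal AUC_0→2.25 (intranasal spray):
  [0→1]: (0.00+50.63)/2 × 1 = 25.315
  [1→1.25]: (50.63+51.00)/2 × 0.25 = 12.70375
  [1.25→2.25]: (51.00+43.07)/2 × 1 = 47.035
  Sum = 85.05375 mcg/mL·h
Tail: C_last/k_e = 43.07/0.28 = 153.821
AUC_0→∞ (intranasal spray) = 85.05375 + 153.821 = 238.87475 mcg/mL·h
F = (AUC_ev/D_ev)/(AUC_iv/D_iv) = (238.87475/40)/(140/20) = 5.97187/7 = 0.8531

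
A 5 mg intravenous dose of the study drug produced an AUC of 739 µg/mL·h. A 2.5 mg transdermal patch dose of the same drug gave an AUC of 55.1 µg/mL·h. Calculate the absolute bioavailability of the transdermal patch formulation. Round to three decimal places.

F = (AUC_ev / D_ev) / (AUC_iv / D_iv)
  = (55.1/2.5) / (739/5)
  = 22.04 / 147.8 = 0.1491

F = 0.149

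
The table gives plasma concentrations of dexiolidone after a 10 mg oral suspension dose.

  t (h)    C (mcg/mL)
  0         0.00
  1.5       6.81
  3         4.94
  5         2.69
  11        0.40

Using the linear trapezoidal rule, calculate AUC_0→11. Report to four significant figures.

AUC = 30.82 mcg/mL·h

Trapezoidal AUC_0→11:
  [0→1.5]: (0.00+6.81)/2 × 1.5 = 5.1075
  [1.5→3]: (6.81+4.94)/2 × 1.5 = 8.8125
  [3→5]: (4.94+2.69)/2 × 2 = 7.63
  [5→11]: (2.69+0.40)/2 × 6 = 9.27
  Sum = 30.82 mcg/mL·h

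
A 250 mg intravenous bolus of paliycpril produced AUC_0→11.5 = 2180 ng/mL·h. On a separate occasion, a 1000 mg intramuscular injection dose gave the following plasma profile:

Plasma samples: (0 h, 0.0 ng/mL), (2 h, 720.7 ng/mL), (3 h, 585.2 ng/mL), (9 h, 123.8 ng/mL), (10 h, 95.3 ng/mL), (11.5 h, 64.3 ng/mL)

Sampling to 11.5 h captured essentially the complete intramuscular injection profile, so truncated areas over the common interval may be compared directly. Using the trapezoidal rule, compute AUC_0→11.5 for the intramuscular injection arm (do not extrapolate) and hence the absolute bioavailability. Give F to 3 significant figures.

Trapezoidal AUC_0→11.5 (intramuscular injection):
  [0→2]: (0.0+720.7)/2 × 2 = 720.7
  [2→3]: (720.7+585.2)/2 × 1 = 652.95
  [3→9]: (585.2+123.8)/2 × 6 = 2127.0
  [9→10]: (123.8+95.3)/2 × 1 = 109.55
  [10→11.5]: (95.3+64.3)/2 × 1.5 = 119.7
  Sum = 3729.9 ng/mL·h
F = (AUC_ev/D_ev)/(AUC_iv/D_iv) = (3729.9/1000)/(2180/250) = 3.7299/8.72 = 0.4277

F = 0.428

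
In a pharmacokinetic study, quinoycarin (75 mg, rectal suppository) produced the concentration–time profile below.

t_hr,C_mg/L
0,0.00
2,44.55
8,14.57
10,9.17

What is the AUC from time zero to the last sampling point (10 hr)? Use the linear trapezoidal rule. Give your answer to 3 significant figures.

Trapezoidal AUC_0→10:
  [0→2]: (0.00+44.55)/2 × 2 = 44.55
  [2→8]: (44.55+14.57)/2 × 6 = 177.36
  [8→10]: (14.57+9.17)/2 × 2 = 23.74
  Sum = 245.65 mg/L·hr

AUC = 246 mg/L·hr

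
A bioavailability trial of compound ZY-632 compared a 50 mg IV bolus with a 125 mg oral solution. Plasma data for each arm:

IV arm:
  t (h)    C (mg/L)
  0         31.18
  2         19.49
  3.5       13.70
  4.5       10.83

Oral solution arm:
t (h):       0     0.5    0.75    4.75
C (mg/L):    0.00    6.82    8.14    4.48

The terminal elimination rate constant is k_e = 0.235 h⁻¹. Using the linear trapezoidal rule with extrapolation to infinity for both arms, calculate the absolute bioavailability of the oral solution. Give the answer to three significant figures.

F = 0.143

Trapezoidal AUC_0→4.5 (IV):
  [0→2]: (31.18+19.49)/2 × 2 = 50.67
  [2→3.5]: (19.49+13.70)/2 × 1.5 = 24.8925
  [3.5→4.5]: (13.70+10.83)/2 × 1 = 12.265
  Sum = 87.8275 mg/L·h
IV tail: 10.83/0.235 = 46.085; AUC_iv,0→∞ = 87.8275 + 46.085 = 133.9125 mg/L·h
Trapezoidal AUC_0→4.75 (oral solution):
  [0→0.5]: (0.00+6.82)/2 × 0.5 = 1.705
  [0.5→0.75]: (6.82+8.14)/2 × 0.25 = 1.87
  [0.75→4.75]: (8.14+4.48)/2 × 4 = 25.24
  Sum = 28.815 mg/L·h
oral solution tail: 4.48/0.235 = 19.064; AUC_ev,0→∞ = 28.815 + 19.064 = 47.879 mg/L·h
F = (AUC_ev/D_ev)/(AUC_iv/D_iv) = (47.879/125)/(133.9125/50) = 0.383032/2.67825 = 0.1430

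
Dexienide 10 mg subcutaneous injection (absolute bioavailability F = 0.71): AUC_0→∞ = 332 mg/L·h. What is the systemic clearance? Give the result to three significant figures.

CL = F × Dose / AUC_0→∞
   = 0.71 × 10 / 332 = 0.0213855 L/h

CL = 0.0214 L/h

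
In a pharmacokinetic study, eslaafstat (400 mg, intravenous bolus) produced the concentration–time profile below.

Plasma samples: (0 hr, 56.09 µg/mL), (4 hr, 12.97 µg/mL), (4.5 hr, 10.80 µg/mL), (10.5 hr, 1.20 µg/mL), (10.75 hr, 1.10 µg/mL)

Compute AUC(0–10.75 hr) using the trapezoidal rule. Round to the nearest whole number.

Trapezoidal AUC_0→10.75:
  [0→4]: (56.09+12.97)/2 × 4 = 138.12
  [4→4.5]: (12.97+10.80)/2 × 0.5 = 5.9425
  [4.5→10.5]: (10.80+1.20)/2 × 6 = 36.0
  [10.5→10.75]: (1.20+1.10)/2 × 0.25 = 0.2875
  Sum = 180.35 µg/mL·hr

AUC = 180 µg/mL·hr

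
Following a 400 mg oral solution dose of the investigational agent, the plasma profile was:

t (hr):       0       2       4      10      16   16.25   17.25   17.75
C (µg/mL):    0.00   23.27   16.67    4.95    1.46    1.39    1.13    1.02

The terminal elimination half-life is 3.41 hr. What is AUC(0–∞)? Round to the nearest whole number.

AUC = 154 µg/mL·hr

Trapezoidal AUC_0→17.75:
  [0→2]: (0.00+23.27)/2 × 2 = 23.27
  [2→4]: (23.27+16.67)/2 × 2 = 39.94
  [4→10]: (16.67+4.95)/2 × 6 = 64.86
  [10→16]: (4.95+1.46)/2 × 6 = 19.23
  [16→16.25]: (1.46+1.39)/2 × 0.25 = 0.35625
  [16.25→17.25]: (1.39+1.13)/2 × 1 = 1.26
  [17.25→17.75]: (1.13+1.02)/2 × 0.5 = 0.5375
  Sum = 149.45375 µg/mL·hr
k_e = ln2 / t½ = 0.693147 / 3.41 = 0.2033 hr^-1
Extrapolated tail: C_last / k_e = 1.02 / 0.2033 = 5.017
AUC_0→∞ = 149.45375 + 5.017 = 154.47075 µg/mL·hr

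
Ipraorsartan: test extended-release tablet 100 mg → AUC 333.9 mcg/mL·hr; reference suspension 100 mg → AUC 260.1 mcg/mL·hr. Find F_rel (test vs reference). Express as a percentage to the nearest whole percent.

F_rel = 128%

F_rel = (AUC_test/D_test) / (AUC_ref/D_ref)
      = (333.9/100) / (260.1/100)
      = 3.339 / 2.601 = 1.2837 = 128.37%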